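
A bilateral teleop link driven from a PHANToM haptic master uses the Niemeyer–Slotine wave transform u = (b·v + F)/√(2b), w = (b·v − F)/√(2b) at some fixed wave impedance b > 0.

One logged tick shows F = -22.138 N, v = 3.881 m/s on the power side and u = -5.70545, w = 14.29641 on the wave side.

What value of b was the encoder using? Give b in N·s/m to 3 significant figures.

u + w = 8.59096;  u + w = √(2b)·v, so √(2b) = 8.59096/3.881 = 2.21359.
b = (√(2b))²/2 = 4.90000/2 = 2.45000.
(Check via u − w = 2F/√(2b): u − w = -20.00186, 2F/√(2b) = -20.00186.)

b = 2.45 N·s/m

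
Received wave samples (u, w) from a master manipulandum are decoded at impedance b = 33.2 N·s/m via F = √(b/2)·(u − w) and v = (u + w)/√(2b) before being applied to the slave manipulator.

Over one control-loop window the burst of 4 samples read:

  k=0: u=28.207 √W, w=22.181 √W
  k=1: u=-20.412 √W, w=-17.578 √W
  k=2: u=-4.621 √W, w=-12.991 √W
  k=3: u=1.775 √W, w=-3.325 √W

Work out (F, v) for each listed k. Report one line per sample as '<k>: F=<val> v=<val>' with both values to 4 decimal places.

k=0: u−w=6.0260, u+w=50.3880; √(b/2)=4.0743, √(2b)=8.1486; F=4.0743×6.026=24.5518, v=50.3880/8.1486=6.1836
k=1: u−w=-2.8340, u+w=-37.9900; √(b/2)=4.0743, √(2b)=8.1486; F=4.0743×(-2.834)=-11.5466, v=-37.9900/8.1486=-4.6621
k=2: u−w=8.3700, u+w=-17.6120; √(b/2)=4.0743, √(2b)=8.1486; F=4.0743×8.37=34.1020, v=-17.6120/8.1486=-2.1613
k=3: u−w=5.1000, u+w=-1.5500; √(b/2)=4.0743, √(2b)=8.1486; F=4.0743×5.1=20.7790, v=-1.5500/8.1486=-0.1902

0: F=24.5518 v=6.1836
1: F=-11.5466 v=-4.6621
2: F=34.1020 v=-2.1613
3: F=20.7790 v=-0.1902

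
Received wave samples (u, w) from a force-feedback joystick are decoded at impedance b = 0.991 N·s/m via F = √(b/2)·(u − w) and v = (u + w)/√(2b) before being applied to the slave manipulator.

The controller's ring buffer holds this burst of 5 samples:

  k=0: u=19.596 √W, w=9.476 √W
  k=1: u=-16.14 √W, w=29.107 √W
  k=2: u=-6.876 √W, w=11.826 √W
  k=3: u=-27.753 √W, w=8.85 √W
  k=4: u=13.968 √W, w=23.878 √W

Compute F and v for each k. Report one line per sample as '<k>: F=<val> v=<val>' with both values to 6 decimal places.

k=0: u−w=10.120000, u+w=29.072000; √(b/2)=0.703918, √(2b)=1.407835; F=0.703918×10.12=7.123646, v=29.072000/1.407835=20.650144
k=1: u−w=-45.247000, u+w=12.967000; √(b/2)=0.703918, √(2b)=1.407835; F=0.703918×(-45.247)=-31.850160, v=12.967000/1.407835=9.210595
k=2: u−w=-18.702000, u+w=4.950000; √(b/2)=0.703918, √(2b)=1.407835; F=0.703918×(-18.702)=-13.164667, v=4.950000/1.407835=3.516036
k=3: u−w=-36.603000, u+w=-18.903000; √(b/2)=0.703918, √(2b)=1.407835; F=0.703918×(-36.603)=-25.765496, v=-18.903000/1.407835=-13.426998
k=4: u−w=-9.910000, u+w=37.846000; √(b/2)=0.703918, √(2b)=1.407835; F=0.703918×(-9.91)=-6.975824, v=37.846000/1.407835=26.882407

0: F=7.123646 v=20.650144
1: F=-31.850160 v=9.210595
2: F=-13.164667 v=3.516036
3: F=-25.765496 v=-13.426998
4: F=-6.975824 v=26.882407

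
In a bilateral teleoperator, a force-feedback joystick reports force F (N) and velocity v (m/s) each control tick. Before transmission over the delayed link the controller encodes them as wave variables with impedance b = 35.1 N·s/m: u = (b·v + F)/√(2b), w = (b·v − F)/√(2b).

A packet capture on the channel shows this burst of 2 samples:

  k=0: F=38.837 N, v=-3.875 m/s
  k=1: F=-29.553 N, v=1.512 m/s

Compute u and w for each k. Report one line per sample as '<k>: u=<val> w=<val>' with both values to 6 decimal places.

k=0: b·v=35.1×(-3.875)=-136.012500; √(2b)=8.378544; u=(-136.012500+38.837)/8.378544=-11.598137, w=(-136.012500−38.837)/8.378544=-20.868721
k=1: b·v=35.1×1.512=53.071200; √(2b)=8.378544; u=(53.071200+(-29.553))/8.378544=2.806955, w=(53.071200−(-29.553))/8.378544=9.861403

0: u=-11.598137 w=-20.868721
1: u=2.806955 w=9.861403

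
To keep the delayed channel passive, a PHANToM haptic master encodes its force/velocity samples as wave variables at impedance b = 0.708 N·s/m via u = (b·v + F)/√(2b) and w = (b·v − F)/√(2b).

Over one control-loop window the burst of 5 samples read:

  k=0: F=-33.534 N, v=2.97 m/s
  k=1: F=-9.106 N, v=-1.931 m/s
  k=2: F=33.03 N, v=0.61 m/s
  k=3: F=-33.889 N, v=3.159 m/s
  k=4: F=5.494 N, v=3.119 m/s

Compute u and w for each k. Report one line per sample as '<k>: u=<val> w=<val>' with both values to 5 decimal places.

0: u=-26.41374 w=29.94791
1: u=-8.80128 w=6.50347
2: u=28.12022 w=-27.39435
3: u=-26.59962 w=30.35870
4: u=6.47271 w=-2.76123

k=0: b·v=0.708×2.97=2.10276; √(2b)=1.18996; u=(2.10276+(-33.534))/1.18996=-26.41374, w=(2.10276−(-33.534))/1.18996=29.94791
k=1: b·v=0.708×(-1.931)=-1.36715; √(2b)=1.18996; u=(-1.36715+(-9.106))/1.18996=-8.80128, w=(-1.36715−(-9.106))/1.18996=6.50347
k=2: b·v=0.708×0.61=0.43188; √(2b)=1.18996; u=(0.43188+33.03)/1.18996=28.12022, w=(0.43188−33.03)/1.18996=-27.39435
k=3: b·v=0.708×3.159=2.23657; √(2b)=1.18996; u=(2.23657+(-33.889))/1.18996=-26.59962, w=(2.23657−(-33.889))/1.18996=30.35870
k=4: b·v=0.708×3.119=2.20825; √(2b)=1.18996; u=(2.20825+5.494)/1.18996=6.47271, w=(2.20825−5.494)/1.18996=-2.76123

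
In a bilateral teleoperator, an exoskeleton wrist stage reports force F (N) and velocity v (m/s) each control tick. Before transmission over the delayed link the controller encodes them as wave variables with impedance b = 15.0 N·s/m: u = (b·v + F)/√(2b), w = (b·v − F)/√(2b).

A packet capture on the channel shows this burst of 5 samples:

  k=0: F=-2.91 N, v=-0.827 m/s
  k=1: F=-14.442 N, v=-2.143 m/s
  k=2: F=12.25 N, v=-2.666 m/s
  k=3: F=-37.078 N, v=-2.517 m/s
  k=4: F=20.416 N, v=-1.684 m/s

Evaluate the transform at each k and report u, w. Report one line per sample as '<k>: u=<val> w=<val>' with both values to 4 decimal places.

k=0: b·v=15.0×(-0.827)=-12.4050; √(2b)=5.4772; u=(-12.4050+(-2.91))/5.4772=-2.7961, w=(-12.4050−(-2.91))/5.4772=-1.7335
k=1: b·v=15.0×(-2.143)=-32.1450; √(2b)=5.4772; u=(-32.1450+(-14.442))/5.4772=-8.5056, w=(-32.1450−(-14.442))/5.4772=-3.2321
k=2: b·v=15.0×(-2.666)=-39.9900; √(2b)=5.4772; u=(-39.9900+12.25)/5.4772=-5.0646, w=(-39.9900−12.25)/5.4772=-9.5377
k=3: b·v=15.0×(-2.517)=-37.7550; √(2b)=5.4772; u=(-37.7550+(-37.078))/5.4772=-13.6626, w=(-37.7550−(-37.078))/5.4772=-0.1236
k=4: b·v=15.0×(-1.684)=-25.2600; √(2b)=5.4772; u=(-25.2600+20.416)/5.4772=-0.8844, w=(-25.2600−20.416)/5.4772=-8.3393

0: u=-2.7961 w=-1.7335
1: u=-8.5056 w=-3.2321
2: u=-5.0646 w=-9.5377
3: u=-13.6626 w=-0.1236
4: u=-0.8844 w=-8.3393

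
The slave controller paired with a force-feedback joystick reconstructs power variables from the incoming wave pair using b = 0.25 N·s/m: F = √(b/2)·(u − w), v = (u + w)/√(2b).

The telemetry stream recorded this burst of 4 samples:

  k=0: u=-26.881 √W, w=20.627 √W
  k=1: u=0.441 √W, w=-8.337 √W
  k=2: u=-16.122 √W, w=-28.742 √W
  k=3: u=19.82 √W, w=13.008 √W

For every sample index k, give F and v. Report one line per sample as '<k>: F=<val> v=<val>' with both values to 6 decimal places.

k=0: u−w=-47.508000, u+w=-6.254000; √(b/2)=0.353553, √(2b)=0.707107; F=0.353553×(-47.508)=-16.796614, v=-6.254000/0.707107=-8.844492
k=1: u−w=8.778000, u+w=-7.896000; √(b/2)=0.353553, √(2b)=0.707107; F=0.353553×8.778=3.103492, v=-7.896000/0.707107=-11.166630
k=2: u−w=12.620000, u+w=-44.864000; √(b/2)=0.353553, √(2b)=0.707107; F=0.353553×12.62=4.461844, v=-44.864000/0.707107=-63.447277
k=3: u−w=6.812000, u+w=32.828000; √(b/2)=0.353553, √(2b)=0.707107; F=0.353553×6.812=2.408406, v=32.828000/0.707107=46.425803

0: F=-16.796614 v=-8.844492
1: F=3.103492 v=-11.166630
2: F=4.461844 v=-63.447277
3: F=2.408406 v=46.425803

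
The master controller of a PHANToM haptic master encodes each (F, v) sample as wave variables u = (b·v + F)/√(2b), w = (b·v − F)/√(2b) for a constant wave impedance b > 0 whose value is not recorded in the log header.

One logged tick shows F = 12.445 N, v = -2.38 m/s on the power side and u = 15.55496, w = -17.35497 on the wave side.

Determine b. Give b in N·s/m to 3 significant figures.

b = 0.286 N·s/m

u + w = -1.80001;  u + w = √(2b)·v, so √(2b) = -1.80001/(-2.38) = 0.75631.
b = (√(2b))²/2 = 0.57200/2 = 0.28600.
(Check via u − w = 2F/√(2b): u − w = 32.90993, 2F/√(2b) = 32.90993.)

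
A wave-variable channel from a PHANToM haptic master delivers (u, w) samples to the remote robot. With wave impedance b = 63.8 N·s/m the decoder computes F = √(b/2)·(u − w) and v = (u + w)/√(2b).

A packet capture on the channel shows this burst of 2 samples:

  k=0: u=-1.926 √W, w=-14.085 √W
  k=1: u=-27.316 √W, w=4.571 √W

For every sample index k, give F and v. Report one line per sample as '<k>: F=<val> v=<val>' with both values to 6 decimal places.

k=0: u−w=12.159000, u+w=-16.011000; √(b/2)=5.648008, √(2b)=11.296017; F=5.648008×12.159=68.674135, v=-16.011000/11.296017=-1.417402
k=1: u−w=-31.887000, u+w=-22.745000; √(b/2)=5.648008, √(2b)=11.296017; F=5.648008×(-31.887)=-180.098047, v=-22.745000/11.296017=-2.013542

0: F=68.674135 v=-1.417402
1: F=-180.098047 v=-2.013542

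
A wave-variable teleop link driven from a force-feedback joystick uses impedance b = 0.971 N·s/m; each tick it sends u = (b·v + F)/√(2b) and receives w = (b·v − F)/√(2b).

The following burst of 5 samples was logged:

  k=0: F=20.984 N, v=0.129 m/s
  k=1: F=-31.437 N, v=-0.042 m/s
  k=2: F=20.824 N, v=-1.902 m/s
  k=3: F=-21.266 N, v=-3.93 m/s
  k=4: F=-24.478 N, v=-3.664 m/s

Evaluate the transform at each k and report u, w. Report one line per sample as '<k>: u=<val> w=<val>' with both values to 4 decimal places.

k=0: b·v=0.971×0.129=0.1253; √(2b)=1.3936; u=(0.1253+20.984)/1.3936=15.1478, w=(0.1253−20.984)/1.3936=-14.9680
k=1: b·v=0.971×(-0.042)=-0.0408; √(2b)=1.3936; u=(-0.0408+(-31.437))/1.3936=-22.5881, w=(-0.0408−(-31.437))/1.3936=22.5296
k=2: b·v=0.971×(-1.902)=-1.8468; √(2b)=1.3936; u=(-1.8468+20.824)/1.3936=13.6178, w=(-1.8468−20.824)/1.3936=-16.2683
k=3: b·v=0.971×(-3.93)=-3.8160; √(2b)=1.3936; u=(-3.8160+(-21.266))/1.3936=-17.9986, w=(-3.8160−(-21.266))/1.3936=12.5219
k=4: b·v=0.971×(-3.664)=-3.5577; √(2b)=1.3936; u=(-3.5577+(-24.478))/1.3936=-20.1181, w=(-3.5577−(-24.478))/1.3936=15.0121

0: u=15.1478 w=-14.9680
1: u=-22.5881 w=22.5296
2: u=13.6178 w=-16.2683
3: u=-17.9986 w=12.5219
4: u=-20.1181 w=15.0121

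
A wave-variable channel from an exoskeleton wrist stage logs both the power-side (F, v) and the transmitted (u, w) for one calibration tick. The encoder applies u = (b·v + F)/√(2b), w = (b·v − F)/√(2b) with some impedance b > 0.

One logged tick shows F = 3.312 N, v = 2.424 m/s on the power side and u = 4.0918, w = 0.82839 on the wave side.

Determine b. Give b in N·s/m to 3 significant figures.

u + w = 4.92019;  u + w = √(2b)·v, so √(2b) = 4.92019/2.424 = 2.02978.
b = (√(2b))²/2 = 4.12001/2 = 2.06001.
(Check via u − w = 2F/√(2b): u − w = 3.26341, 2F/√(2b) = 3.26341.)

b = 2.06 N·s/m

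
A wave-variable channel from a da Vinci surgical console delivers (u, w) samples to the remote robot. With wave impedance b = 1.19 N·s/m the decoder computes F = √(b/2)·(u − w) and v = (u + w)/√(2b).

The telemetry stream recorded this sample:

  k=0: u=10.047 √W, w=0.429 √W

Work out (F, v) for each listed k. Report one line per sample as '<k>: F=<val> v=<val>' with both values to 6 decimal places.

k=0: u−w=9.618000, u+w=10.476000; √(b/2)=0.771362, √(2b)=1.542725; F=0.771362×9.618=7.418964, v=10.476000/1.542725=6.790582

0: F=7.418964 v=6.790582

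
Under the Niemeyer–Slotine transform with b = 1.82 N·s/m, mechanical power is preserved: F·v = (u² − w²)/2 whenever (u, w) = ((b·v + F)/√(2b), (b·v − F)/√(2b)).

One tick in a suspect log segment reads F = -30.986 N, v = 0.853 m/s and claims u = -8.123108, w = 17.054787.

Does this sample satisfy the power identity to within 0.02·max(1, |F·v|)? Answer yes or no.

no

F·v = (-30.986)×0.853 = -26.431058 W.
(u² − w²)/2 = (65.984884 − 290.865760)/2 = -112.440438 W.
|Δ| = 86.009380;  2% of max(1, |F·v|) = 0.528621.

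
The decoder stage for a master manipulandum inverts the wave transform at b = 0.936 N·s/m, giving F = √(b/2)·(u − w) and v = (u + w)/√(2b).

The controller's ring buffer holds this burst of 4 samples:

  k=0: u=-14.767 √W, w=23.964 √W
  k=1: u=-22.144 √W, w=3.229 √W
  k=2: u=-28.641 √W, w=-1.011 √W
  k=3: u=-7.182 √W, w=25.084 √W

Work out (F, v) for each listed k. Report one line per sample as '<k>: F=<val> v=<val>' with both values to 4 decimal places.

k=0: u−w=-38.7310, u+w=9.1970; √(b/2)=0.6841, √(2b)=1.3682; F=0.6841×(-38.731)=-26.4961, v=9.1970/1.3682=6.7219
k=1: u−w=-25.3730, u+w=-18.9150; √(b/2)=0.6841, √(2b)=1.3682; F=0.6841×(-25.373)=-17.3578, v=-18.9150/1.3682=-13.8246
k=2: u−w=-27.6300, u+w=-29.6520; √(b/2)=0.6841, √(2b)=1.3682; F=0.6841×(-27.63)=-18.9018, v=-29.6520/1.3682=-21.6721
k=3: u−w=-32.2660, u+w=17.9020; √(b/2)=0.6841, √(2b)=1.3682; F=0.6841×(-32.266)=-22.0733, v=17.9020/1.3682=13.0842

0: F=-26.4961 v=6.7219
1: F=-17.3578 v=-13.8246
2: F=-18.9018 v=-21.6721
3: F=-22.0733 v=13.0842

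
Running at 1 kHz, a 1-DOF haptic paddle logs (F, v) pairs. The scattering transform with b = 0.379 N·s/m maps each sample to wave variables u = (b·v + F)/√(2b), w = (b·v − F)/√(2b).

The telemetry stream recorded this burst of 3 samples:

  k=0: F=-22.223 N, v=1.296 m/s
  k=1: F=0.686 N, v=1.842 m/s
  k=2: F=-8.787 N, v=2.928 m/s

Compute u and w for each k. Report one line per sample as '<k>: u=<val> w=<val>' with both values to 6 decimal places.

k=0: b·v=0.379×1.296=0.491184; √(2b)=0.870632; u=(0.491184+(-22.223))/0.870632=-24.960968, w=(0.491184−(-22.223))/0.870632=26.089307
k=1: b·v=0.379×1.842=0.698118; √(2b)=0.870632; u=(0.698118+0.686)/0.870632=1.589785, w=(0.698118−0.686)/0.870632=0.013919
k=2: b·v=0.379×2.928=1.109712; √(2b)=0.870632; u=(1.109712+(-8.787))/0.870632=-8.818064, w=(1.109712−(-8.787))/0.870632=11.367274

0: u=-24.960968 w=26.089307
1: u=1.589785 w=0.013919
2: u=-8.818064 w=11.367274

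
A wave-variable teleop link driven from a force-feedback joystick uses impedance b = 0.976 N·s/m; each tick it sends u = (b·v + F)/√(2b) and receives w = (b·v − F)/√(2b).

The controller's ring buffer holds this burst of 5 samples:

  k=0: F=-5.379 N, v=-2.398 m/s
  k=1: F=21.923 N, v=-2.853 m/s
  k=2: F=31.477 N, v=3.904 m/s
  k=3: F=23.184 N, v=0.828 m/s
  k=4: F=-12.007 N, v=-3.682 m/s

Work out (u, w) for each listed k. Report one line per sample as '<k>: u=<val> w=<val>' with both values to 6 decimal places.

k=0: b·v=0.976×(-2.398)=-2.340448; √(2b)=1.397140; u=(-2.340448+(-5.379))/1.397140=-5.525179, w=(-2.340448−(-5.379))/1.397140=2.174837
k=1: b·v=0.976×(-2.853)=-2.784528; √(2b)=1.397140; u=(-2.784528+21.923)/1.397140=13.698321, w=(-2.784528−21.923)/1.397140=-17.684362
k=2: b·v=0.976×3.904=3.810304; √(2b)=1.397140; u=(3.810304+31.477)/1.397140=25.256814, w=(3.810304−31.477)/1.397140=-19.802380
k=3: b·v=0.976×0.828=0.808128; √(2b)=1.397140; u=(0.808128+23.184)/1.397140=17.172316, w=(0.808128−23.184)/1.397140=-16.015484
k=4: b·v=0.976×(-3.682)=-3.593632; √(2b)=1.397140; u=(-3.593632+(-12.007))/1.397140=-11.166120, w=(-3.593632−(-12.007))/1.397140=6.021851

0: u=-5.525179 w=2.174837
1: u=13.698321 w=-17.684362
2: u=25.256814 w=-19.802380
3: u=17.172316 w=-16.015484
4: u=-11.166120 w=6.021851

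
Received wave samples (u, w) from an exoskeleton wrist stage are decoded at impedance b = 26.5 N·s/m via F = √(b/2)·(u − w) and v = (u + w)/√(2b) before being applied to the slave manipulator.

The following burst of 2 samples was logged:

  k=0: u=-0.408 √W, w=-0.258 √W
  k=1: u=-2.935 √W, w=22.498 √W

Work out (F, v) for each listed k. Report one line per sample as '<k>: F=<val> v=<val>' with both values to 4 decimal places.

k=0: u−w=-0.1500, u+w=-0.6660; √(b/2)=3.6401, √(2b)=7.2801; F=3.6401×(-0.15)=-0.5460, v=-0.6660/7.2801=-0.0915
k=1: u−w=-25.4330, u+w=19.5630; √(b/2)=3.6401, √(2b)=7.2801; F=3.6401×(-25.433)=-92.5775, v=19.5630/7.2801=2.6872

0: F=-0.5460 v=-0.0915
1: F=-92.5775 v=2.6872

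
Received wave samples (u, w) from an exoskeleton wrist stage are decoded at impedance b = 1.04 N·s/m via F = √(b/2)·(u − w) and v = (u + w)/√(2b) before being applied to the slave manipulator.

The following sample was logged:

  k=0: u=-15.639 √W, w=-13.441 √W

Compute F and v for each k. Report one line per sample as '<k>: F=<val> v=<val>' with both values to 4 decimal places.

k=0: u−w=-2.1980, u+w=-29.0800; √(b/2)=0.7211, √(2b)=1.4422; F=0.7211×(-2.198)=-1.5850, v=-29.0800/1.4422=-20.1634

0: F=-1.5850 v=-20.1634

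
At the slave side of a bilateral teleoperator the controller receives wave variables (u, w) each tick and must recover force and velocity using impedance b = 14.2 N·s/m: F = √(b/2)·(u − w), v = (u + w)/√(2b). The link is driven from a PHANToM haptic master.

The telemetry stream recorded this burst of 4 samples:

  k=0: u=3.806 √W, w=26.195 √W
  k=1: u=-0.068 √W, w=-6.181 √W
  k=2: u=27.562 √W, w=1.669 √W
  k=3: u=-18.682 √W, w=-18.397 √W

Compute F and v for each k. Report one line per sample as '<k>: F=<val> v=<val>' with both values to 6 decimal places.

k=0: u−w=-22.389000, u+w=30.001000; √(b/2)=2.664583, √(2b)=5.329165; F=2.664583×(-22.389)=-59.657338, v=30.001000/5.329165=5.629587
k=1: u−w=6.113000, u+w=-6.249000; √(b/2)=2.664583, √(2b)=5.329165; F=2.664583×6.113=16.288593, v=-6.249000/5.329165=-1.172604
k=2: u−w=25.893000, u+w=29.231000; √(b/2)=2.664583, √(2b)=5.329165; F=2.664583×25.893=68.994035, v=29.231000/5.329165=5.485099
k=3: u−w=-0.285000, u+w=-37.079000; √(b/2)=2.664583, √(2b)=5.329165; F=2.664583×(-0.285)=-0.759406, v=-37.079000/5.329165=-6.957750

0: F=-59.657338 v=5.629587
1: F=16.288593 v=-1.172604
2: F=68.994035 v=5.485099
3: F=-0.759406 v=-6.957750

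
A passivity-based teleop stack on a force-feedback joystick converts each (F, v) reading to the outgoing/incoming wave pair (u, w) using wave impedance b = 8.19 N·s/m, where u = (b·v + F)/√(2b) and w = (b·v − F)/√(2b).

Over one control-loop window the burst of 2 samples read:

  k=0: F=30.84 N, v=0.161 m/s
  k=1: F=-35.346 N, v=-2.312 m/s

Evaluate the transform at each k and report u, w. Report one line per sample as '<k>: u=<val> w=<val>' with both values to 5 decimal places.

k=0: b·v=8.19×0.161=1.31859; √(2b)=4.04722; u=(1.31859+30.84)/4.04722=7.94584, w=(1.31859−30.84)/4.04722=-7.29424
k=1: b·v=8.19×(-2.312)=-18.93528; √(2b)=4.04722; u=(-18.93528+(-35.346))/4.04722=-13.41199, w=(-18.93528−(-35.346))/4.04722=4.05481

0: u=7.94584 w=-7.29424
1: u=-13.41199 w=4.05481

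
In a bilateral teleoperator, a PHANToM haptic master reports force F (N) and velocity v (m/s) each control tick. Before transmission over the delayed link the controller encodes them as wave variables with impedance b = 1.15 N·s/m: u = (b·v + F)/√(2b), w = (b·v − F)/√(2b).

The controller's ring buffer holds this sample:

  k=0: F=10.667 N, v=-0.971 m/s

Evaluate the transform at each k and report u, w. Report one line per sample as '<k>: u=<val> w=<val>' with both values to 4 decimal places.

0: u=6.2973 w=-7.7699

k=0: b·v=1.15×(-0.971)=-1.1166; √(2b)=1.5166; u=(-1.1166+10.667)/1.5166=6.2973, w=(-1.1166−10.667)/1.5166=-7.7699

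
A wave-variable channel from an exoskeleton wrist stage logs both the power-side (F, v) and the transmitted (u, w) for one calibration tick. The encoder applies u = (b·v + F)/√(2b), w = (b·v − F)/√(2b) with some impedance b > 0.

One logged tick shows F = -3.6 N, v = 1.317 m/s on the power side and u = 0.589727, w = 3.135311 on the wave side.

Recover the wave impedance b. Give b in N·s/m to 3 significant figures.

b = 4 N·s/m

u + w = 3.725038;  u + w = √(2b)·v, so √(2b) = 3.725038/1.317 = 2.828427.
b = (√(2b))²/2 = 7.999998/2 = 3.999999.
(Check via u − w = 2F/√(2b): u − w = -2.545584, 2F/√(2b) = -2.545585.)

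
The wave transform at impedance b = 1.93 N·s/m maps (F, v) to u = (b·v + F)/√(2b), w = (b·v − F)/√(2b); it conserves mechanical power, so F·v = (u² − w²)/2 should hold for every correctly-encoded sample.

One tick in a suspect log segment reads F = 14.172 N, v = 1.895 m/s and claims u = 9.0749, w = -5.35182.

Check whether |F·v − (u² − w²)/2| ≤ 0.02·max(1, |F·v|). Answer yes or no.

F·v = 14.172×1.895 = 26.8559 W.
(u² − w²)/2 = (82.3538 − 28.6420)/2 = 26.8559 W.
|Δ| = 0.0000;  2% of max(1, |F·v|) = 0.5371.

yes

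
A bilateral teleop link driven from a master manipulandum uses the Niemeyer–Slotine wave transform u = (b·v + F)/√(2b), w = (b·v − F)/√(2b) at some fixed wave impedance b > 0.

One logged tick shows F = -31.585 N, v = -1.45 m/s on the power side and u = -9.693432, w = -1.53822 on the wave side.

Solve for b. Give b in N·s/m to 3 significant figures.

b = 30 N·s/m

u + w = -11.231652;  u + w = √(2b)·v, so √(2b) = -11.231652/(-1.45) = 7.745967.
b = (√(2b))²/2 = 60.000003/2 = 30.000002.
(Check via u − w = 2F/√(2b): u − w = -8.155212, 2F/√(2b) = -8.155212.)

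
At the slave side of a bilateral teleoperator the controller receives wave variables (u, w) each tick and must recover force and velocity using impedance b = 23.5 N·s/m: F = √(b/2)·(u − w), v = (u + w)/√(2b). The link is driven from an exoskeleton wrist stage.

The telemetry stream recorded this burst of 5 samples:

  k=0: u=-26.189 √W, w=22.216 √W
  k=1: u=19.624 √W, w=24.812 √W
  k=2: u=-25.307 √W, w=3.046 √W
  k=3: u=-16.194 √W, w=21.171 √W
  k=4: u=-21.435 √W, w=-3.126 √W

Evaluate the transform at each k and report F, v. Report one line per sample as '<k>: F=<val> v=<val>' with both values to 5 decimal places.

k=0: u−w=-48.40500, u+w=-3.97300; √(b/2)=3.42783, √(2b)=6.85565; F=3.42783×(-48.405)=-165.92398, v=-3.97300/6.85565=-0.57952
k=1: u−w=-5.18800, u+w=44.43600; √(b/2)=3.42783, √(2b)=6.85565; F=3.42783×(-5.188)=-17.78357, v=44.43600/6.85565=6.48166
k=2: u−w=-28.35300, u+w=-22.26100; √(b/2)=3.42783, √(2b)=6.85565; F=3.42783×(-28.353)=-97.18919, v=-22.26100/6.85565=-3.24710
k=3: u−w=-37.36500, u+w=4.97700; √(b/2)=3.42783, √(2b)=6.85565; F=3.42783×(-37.365)=-128.08077, v=4.97700/6.85565=0.72597
k=4: u−w=-18.30900, u+w=-24.56100; √(b/2)=3.42783, √(2b)=6.85565; F=3.42783×(-18.309)=-62.76009, v=-24.56100/6.85565=-3.58259

0: F=-165.92398 v=-0.57952
1: F=-17.78357 v=6.48166
2: F=-97.18919 v=-3.24710
3: F=-128.08077 v=0.72597
4: F=-62.76009 v=-3.58259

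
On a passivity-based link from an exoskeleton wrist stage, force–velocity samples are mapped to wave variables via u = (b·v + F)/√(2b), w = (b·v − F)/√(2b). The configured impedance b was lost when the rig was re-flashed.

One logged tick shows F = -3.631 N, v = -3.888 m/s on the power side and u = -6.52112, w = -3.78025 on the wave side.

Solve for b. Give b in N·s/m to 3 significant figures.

b = 3.51 N·s/m

u + w = -10.30137;  u + w = √(2b)·v, so √(2b) = -10.30137/(-3.888) = 2.64953.
b = (√(2b))²/2 = 7.02001/2 = 3.51000.
(Check via u − w = 2F/√(2b): u − w = -2.74087, 2F/√(2b) = -2.74086.)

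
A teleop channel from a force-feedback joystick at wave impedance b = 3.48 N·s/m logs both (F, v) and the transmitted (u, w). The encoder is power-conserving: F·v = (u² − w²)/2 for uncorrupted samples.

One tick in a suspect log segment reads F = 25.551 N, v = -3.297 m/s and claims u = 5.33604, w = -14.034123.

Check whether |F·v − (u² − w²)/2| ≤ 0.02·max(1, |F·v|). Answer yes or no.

yes

F·v = 25.551×(-3.297) = -84.241647 W.
(u² − w²)/2 = (28.473323 − 196.956608)/2 = -84.241643 W.
|Δ| = 0.000004;  2% of max(1, |F·v|) = 1.684833.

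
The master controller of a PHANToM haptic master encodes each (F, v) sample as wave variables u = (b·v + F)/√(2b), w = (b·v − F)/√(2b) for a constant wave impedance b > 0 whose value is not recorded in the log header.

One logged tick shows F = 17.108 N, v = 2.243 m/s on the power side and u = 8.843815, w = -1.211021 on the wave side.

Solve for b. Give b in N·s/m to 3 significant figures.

u + w = 7.632794;  u + w = √(2b)·v, so √(2b) = 7.632794/2.243 = 3.402940.
b = (√(2b))²/2 = 11.579999/2 = 5.790000.
(Check via u − w = 2F/√(2b): u − w = 10.054836, 2F/√(2b) = 10.054835.)

b = 5.79 N·s/m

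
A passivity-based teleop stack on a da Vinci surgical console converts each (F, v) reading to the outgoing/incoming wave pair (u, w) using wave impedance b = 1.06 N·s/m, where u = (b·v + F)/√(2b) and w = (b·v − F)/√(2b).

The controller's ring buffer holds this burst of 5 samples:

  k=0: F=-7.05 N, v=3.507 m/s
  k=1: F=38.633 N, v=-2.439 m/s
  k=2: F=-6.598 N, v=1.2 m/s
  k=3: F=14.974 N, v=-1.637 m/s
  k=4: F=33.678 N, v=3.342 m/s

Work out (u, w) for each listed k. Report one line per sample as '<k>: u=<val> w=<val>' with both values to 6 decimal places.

k=0: b·v=1.06×3.507=3.717420; √(2b)=1.456022; u=(3.717420+(-7.05))/1.456022=-2.288825, w=(3.717420−(-7.05))/1.456022=7.395094
k=1: b·v=1.06×(-2.439)=-2.585340; √(2b)=1.456022; u=(-2.585340+38.633)/1.456022=24.757635, w=(-2.585340−38.633)/1.456022=-28.308872
k=2: b·v=1.06×1.2=1.272000; √(2b)=1.456022; u=(1.272000+(-6.598))/1.456022=-3.657912, w=(1.272000−(-6.598))/1.456022=5.405138
k=3: b·v=1.06×(-1.637)=-1.735220; √(2b)=1.456022; u=(-1.735220+14.974)/1.456022=9.092431, w=(-1.735220−14.974)/1.456022=-11.475939
k=4: b·v=1.06×3.342=3.542520; √(2b)=1.456022; u=(3.542520+33.678)/1.456022=25.563158, w=(3.542520−33.678)/1.456022=-20.697133

0: u=-2.288825 w=7.395094
1: u=24.757635 w=-28.308872
2: u=-3.657912 w=5.405138
3: u=9.092431 w=-11.475939
4: u=25.563158 w=-20.697133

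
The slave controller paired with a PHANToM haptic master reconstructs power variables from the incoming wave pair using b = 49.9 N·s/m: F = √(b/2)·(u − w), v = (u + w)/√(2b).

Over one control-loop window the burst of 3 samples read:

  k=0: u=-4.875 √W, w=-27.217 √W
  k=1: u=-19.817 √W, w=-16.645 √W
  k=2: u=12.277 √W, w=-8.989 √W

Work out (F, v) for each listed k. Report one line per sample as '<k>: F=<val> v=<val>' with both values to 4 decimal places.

0: F=111.5982 v=-3.2124
1: F=-15.8441 v=-3.6499
2: F=106.2236 v=0.3291

k=0: u−w=22.3420, u+w=-32.0920; √(b/2)=4.9950, √(2b)=9.9900; F=4.9950×22.342=111.5982, v=-32.0920/9.9900=-3.2124
k=1: u−w=-3.1720, u+w=-36.4620; √(b/2)=4.9950, √(2b)=9.9900; F=4.9950×(-3.172)=-15.8441, v=-36.4620/9.9900=-3.6499
k=2: u−w=21.2660, u+w=3.2880; √(b/2)=4.9950, √(2b)=9.9900; F=4.9950×21.266=106.2236, v=3.2880/9.9900=0.3291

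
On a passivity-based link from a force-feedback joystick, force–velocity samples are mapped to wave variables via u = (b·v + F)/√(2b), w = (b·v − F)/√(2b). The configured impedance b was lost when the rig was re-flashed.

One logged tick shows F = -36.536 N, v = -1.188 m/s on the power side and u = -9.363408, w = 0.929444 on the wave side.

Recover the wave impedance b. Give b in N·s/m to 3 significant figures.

u + w = -8.433964;  u + w = √(2b)·v, so √(2b) = -8.433964/(-1.188) = 7.099296.
b = (√(2b))²/2 = 50.400008/2 = 25.200004.
(Check via u − w = 2F/√(2b): u − w = -10.292852, 2F/√(2b) = -10.292851.)

b = 25.2 N·s/m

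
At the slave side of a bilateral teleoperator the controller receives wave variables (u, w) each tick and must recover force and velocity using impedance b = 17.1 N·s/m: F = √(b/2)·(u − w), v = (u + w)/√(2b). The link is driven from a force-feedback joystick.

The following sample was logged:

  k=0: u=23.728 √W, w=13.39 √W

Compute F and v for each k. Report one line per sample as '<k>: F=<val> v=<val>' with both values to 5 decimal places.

0: F=30.22871 v=6.34704

k=0: u−w=10.33800, u+w=37.11800; √(b/2)=2.92404, √(2b)=5.84808; F=2.92404×10.338=30.22871, v=37.11800/5.84808=6.34704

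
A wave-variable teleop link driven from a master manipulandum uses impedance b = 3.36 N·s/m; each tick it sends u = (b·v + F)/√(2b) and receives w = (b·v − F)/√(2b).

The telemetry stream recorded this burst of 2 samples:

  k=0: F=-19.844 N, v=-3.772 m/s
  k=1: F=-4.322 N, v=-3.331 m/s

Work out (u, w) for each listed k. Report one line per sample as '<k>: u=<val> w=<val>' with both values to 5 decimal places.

0: u=-12.54406 w=2.76592
1: u=-5.98472 w=-2.65022

k=0: b·v=3.36×(-3.772)=-12.67392; √(2b)=2.59230; u=(-12.67392+(-19.844))/2.59230=-12.54406, w=(-12.67392−(-19.844))/2.59230=2.76592
k=1: b·v=3.36×(-3.331)=-11.19216; √(2b)=2.59230; u=(-11.19216+(-4.322))/2.59230=-5.98472, w=(-11.19216−(-4.322))/2.59230=-2.65022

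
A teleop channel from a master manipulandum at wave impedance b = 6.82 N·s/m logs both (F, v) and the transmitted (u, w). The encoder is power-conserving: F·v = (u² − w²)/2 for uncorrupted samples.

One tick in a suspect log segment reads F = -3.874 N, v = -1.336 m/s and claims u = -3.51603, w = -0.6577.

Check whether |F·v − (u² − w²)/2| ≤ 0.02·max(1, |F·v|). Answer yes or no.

no

F·v = (-3.874)×(-1.336) = 5.1757 W.
(u² − w²)/2 = (12.3625 − 0.4326)/2 = 5.9649 W.
|Δ| = 0.7893;  2% of max(1, |F·v|) = 0.1035.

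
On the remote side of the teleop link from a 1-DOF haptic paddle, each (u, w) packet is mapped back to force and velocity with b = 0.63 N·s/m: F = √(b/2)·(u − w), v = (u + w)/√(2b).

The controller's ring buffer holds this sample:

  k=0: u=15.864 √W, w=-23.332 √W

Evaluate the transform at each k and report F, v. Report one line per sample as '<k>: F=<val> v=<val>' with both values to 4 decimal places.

k=0: u−w=39.1960, u+w=-7.4680; √(b/2)=0.5612, √(2b)=1.1225; F=0.5612×39.196=21.9987, v=-7.4680/1.1225=-6.6530

0: F=21.9987 v=-6.6530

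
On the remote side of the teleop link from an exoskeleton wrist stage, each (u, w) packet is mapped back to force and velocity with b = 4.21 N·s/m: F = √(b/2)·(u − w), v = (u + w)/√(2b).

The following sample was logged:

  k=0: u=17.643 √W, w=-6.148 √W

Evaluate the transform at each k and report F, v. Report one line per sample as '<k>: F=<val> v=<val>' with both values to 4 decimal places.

k=0: u−w=23.7910, u+w=11.4950; √(b/2)=1.4509, √(2b)=2.9017; F=1.4509×23.791=34.5175, v=11.4950/2.9017=3.9614

0: F=34.5175 v=3.9614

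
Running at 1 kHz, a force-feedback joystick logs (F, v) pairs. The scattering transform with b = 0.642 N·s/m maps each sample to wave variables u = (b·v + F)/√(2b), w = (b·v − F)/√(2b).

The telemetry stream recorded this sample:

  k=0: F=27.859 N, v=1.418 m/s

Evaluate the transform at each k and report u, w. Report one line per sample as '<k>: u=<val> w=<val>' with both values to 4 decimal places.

k=0: b·v=0.642×1.418=0.9104; √(2b)=1.1331; u=(0.9104+27.859)/1.1331=25.3891, w=(0.9104−27.859)/1.1331=-23.7823

0: u=25.3891 w=-23.7823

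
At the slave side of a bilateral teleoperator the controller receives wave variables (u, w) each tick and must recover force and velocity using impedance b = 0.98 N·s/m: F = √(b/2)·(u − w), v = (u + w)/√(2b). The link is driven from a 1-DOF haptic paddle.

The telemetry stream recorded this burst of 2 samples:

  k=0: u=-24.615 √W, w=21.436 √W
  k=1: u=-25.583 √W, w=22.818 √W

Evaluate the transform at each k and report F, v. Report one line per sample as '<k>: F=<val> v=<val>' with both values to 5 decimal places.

k=0: u−w=-46.05100, u+w=-3.17900; √(b/2)=0.70000, √(2b)=1.40000; F=0.70000×(-46.051)=-32.23570, v=-3.17900/1.40000=-2.27071
k=1: u−w=-48.40100, u+w=-2.76500; √(b/2)=0.70000, √(2b)=1.40000; F=0.70000×(-48.401)=-33.88070, v=-2.76500/1.40000=-1.97500

0: F=-32.23570 v=-2.27071
1: F=-33.88070 v=-1.97500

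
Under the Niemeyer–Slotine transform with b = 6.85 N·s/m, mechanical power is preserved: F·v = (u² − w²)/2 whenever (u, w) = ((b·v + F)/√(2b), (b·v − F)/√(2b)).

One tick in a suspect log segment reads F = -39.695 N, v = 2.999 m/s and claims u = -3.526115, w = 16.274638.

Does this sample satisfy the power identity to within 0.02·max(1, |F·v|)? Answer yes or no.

F·v = (-39.695)×2.999 = -119.045305 W.
(u² − w²)/2 = (12.433487 − 264.863842)/2 = -126.215178 W.
|Δ| = 7.169873;  2% of max(1, |F·v|) = 2.380906.

no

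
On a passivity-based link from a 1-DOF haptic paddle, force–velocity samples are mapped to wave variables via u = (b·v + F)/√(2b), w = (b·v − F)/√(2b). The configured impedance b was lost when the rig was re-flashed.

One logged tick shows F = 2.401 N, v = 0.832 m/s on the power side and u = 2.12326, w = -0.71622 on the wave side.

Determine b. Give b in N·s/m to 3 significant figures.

u + w = 1.4070;  u + w = √(2b)·v, so √(2b) = 1.4070/0.832 = 1.6912.
b = (√(2b))²/2 = 2.8600/2 = 1.4300.
(Check via u − w = 2F/√(2b): u − w = 2.8395, 2F/√(2b) = 2.8395.)

b = 1.43 N·s/m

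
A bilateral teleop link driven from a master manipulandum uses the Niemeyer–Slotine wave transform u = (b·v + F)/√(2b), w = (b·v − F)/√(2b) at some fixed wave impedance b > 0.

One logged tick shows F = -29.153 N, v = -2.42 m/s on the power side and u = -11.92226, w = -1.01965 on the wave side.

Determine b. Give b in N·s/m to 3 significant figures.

b = 14.3 N·s/m

u + w = -12.9419;  u + w = √(2b)·v, so √(2b) = -12.9419/(-2.42) = 5.3479.
b = (√(2b))²/2 = 28.6000/2 = 14.3000.
(Check via u − w = 2F/√(2b): u − w = -10.9026, 2F/√(2b) = -10.9026.)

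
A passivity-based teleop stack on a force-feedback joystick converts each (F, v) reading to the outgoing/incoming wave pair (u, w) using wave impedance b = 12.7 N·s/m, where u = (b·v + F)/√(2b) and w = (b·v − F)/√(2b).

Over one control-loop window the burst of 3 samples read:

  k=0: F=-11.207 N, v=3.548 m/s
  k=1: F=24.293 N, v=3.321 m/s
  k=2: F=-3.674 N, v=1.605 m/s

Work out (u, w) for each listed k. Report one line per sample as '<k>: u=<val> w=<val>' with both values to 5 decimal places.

0: u=6.71700 w=11.16436
1: u=13.18885 w=3.54846
2: u=3.31548 w=4.77346

k=0: b·v=12.7×3.548=45.05960; √(2b)=5.03984; u=(45.05960+(-11.207))/5.03984=6.71700, w=(45.05960−(-11.207))/5.03984=11.16436
k=1: b·v=12.7×3.321=42.17670; √(2b)=5.03984; u=(42.17670+24.293)/5.03984=13.18885, w=(42.17670−24.293)/5.03984=3.54846
k=2: b·v=12.7×1.605=20.38350; √(2b)=5.03984; u=(20.38350+(-3.674))/5.03984=3.31548, w=(20.38350−(-3.674))/5.03984=4.77346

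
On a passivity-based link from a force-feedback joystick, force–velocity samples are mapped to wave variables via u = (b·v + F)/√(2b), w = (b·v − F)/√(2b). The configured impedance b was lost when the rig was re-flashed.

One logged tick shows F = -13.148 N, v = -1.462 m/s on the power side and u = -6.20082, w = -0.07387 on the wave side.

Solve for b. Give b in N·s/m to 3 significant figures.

u + w = -6.2747;  u + w = √(2b)·v, so √(2b) = -6.2747/(-1.462) = 4.2919.
b = (√(2b))²/2 = 18.4200/2 = 9.2100.
(Check via u − w = 2F/√(2b): u − w = -6.1269, 2F/√(2b) = -6.1270.)

b = 9.21 N·s/m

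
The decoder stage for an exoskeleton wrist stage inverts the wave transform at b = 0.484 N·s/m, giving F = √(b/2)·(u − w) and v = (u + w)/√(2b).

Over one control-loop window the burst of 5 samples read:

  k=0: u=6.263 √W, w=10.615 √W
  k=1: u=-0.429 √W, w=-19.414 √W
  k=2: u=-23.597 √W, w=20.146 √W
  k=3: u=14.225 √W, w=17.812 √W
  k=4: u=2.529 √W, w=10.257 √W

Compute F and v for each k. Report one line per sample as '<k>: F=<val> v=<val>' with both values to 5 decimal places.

0: F=-2.14090 v=17.15471
1: F=9.33939 v=-20.16832
2: F=-21.51871 v=-3.50758
3: F=-1.76457 v=32.56223
4: F=-3.80167 v=12.99562

k=0: u−w=-4.35200, u+w=16.87800; √(b/2)=0.49193, √(2b)=0.98387; F=0.49193×(-4.352)=-2.14090, v=16.87800/0.98387=17.15471
k=1: u−w=18.98500, u+w=-19.84300; √(b/2)=0.49193, √(2b)=0.98387; F=0.49193×18.985=9.33939, v=-19.84300/0.98387=-20.16832
k=2: u−w=-43.74300, u+w=-3.45100; √(b/2)=0.49193, √(2b)=0.98387; F=0.49193×(-43.743)=-21.51871, v=-3.45100/0.98387=-3.50758
k=3: u−w=-3.58700, u+w=32.03700; √(b/2)=0.49193, √(2b)=0.98387; F=0.49193×(-3.587)=-1.76457, v=32.03700/0.98387=32.56223
k=4: u−w=-7.72800, u+w=12.78600; √(b/2)=0.49193, √(2b)=0.98387; F=0.49193×(-7.728)=-3.80167, v=12.78600/0.98387=12.99562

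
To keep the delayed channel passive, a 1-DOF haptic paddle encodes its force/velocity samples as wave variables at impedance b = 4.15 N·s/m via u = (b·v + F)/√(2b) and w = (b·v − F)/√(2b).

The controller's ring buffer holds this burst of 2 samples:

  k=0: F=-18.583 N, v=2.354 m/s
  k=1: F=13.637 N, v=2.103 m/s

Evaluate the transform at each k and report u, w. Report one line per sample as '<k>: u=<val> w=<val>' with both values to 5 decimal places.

0: u=-3.05935 w=9.84116
1: u=7.76281 w=-1.70413

k=0: b·v=4.15×2.354=9.76910; √(2b)=2.88097; u=(9.76910+(-18.583))/2.88097=-3.05935, w=(9.76910−(-18.583))/2.88097=9.84116
k=1: b·v=4.15×2.103=8.72745; √(2b)=2.88097; u=(8.72745+13.637)/2.88097=7.76281, w=(8.72745−13.637)/2.88097=-1.70413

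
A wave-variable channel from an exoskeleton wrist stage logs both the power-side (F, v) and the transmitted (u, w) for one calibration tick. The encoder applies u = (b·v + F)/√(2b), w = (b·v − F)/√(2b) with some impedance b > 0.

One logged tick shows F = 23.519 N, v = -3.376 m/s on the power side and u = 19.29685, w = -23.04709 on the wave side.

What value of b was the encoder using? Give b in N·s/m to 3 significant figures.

b = 0.617 N·s/m

u + w = -3.75024;  u + w = √(2b)·v, so √(2b) = -3.75024/(-3.376) = 1.11085.
b = (√(2b))²/2 = 1.23399/2 = 0.61700.
(Check via u − w = 2F/√(2b): u − w = 42.34394, 2F/√(2b) = 42.34403.)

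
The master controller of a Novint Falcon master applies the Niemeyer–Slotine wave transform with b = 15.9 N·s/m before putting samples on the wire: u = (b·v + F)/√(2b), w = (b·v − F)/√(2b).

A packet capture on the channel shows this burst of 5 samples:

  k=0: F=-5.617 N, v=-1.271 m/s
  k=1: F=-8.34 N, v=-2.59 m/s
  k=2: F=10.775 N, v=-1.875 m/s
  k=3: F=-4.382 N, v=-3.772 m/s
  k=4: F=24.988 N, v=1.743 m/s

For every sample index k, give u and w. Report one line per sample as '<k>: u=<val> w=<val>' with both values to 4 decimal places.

k=0: b·v=15.9×(-1.271)=-20.2089; √(2b)=5.6391; u=(-20.2089+(-5.617))/5.6391=-4.5798, w=(-20.2089−(-5.617))/5.6391=-2.5876
k=1: b·v=15.9×(-2.59)=-41.1810; √(2b)=5.6391; u=(-41.1810+(-8.34))/5.6391=-8.7816, w=(-41.1810−(-8.34))/5.6391=-5.8238
k=2: b·v=15.9×(-1.875)=-29.8125; √(2b)=5.6391; u=(-29.8125+10.775)/5.6391=-3.3760, w=(-29.8125−10.775)/5.6391=-7.1975
k=3: b·v=15.9×(-3.772)=-59.9748; √(2b)=5.6391; u=(-59.9748+(-4.382))/5.6391=-11.4125, w=(-59.9748−(-4.382))/5.6391=-9.8584
k=4: b·v=15.9×1.743=27.7137; √(2b)=5.6391; u=(27.7137+24.988)/5.6391=9.3457, w=(27.7137−24.988)/5.6391=0.4834

0: u=-4.5798 w=-2.5876
1: u=-8.7816 w=-5.8238
2: u=-3.3760 w=-7.1975
3: u=-11.4125 w=-9.8584
4: u=9.3457 w=0.4834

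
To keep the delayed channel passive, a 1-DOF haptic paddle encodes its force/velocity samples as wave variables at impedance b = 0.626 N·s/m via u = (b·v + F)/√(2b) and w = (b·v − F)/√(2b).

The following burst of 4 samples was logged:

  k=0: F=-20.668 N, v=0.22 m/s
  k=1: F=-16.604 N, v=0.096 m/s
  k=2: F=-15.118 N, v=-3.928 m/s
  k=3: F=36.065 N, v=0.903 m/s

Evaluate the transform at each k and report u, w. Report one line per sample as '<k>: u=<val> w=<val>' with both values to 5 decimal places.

k=0: b·v=0.626×0.22=0.13772; √(2b)=1.11893; u=(0.13772+(-20.668))/1.11893=-18.34817, w=(0.13772−(-20.668))/1.11893=18.59433
k=1: b·v=0.626×0.096=0.06010; √(2b)=1.11893; u=(0.06010+(-16.604))/1.11893=-14.78549, w=(0.06010−(-16.604))/1.11893=14.89291
k=2: b·v=0.626×(-3.928)=-2.45893; √(2b)=1.11893; u=(-2.45893+(-15.118))/1.11893=-15.70872, w=(-2.45893−(-15.118))/1.11893=11.31357
k=3: b·v=0.626×0.903=0.56528; √(2b)=1.11893; u=(0.56528+36.065)/1.11893=32.73694, w=(0.56528−36.065)/1.11893=-31.72655

0: u=-18.34817 w=18.59433
1: u=-14.78549 w=14.89291
2: u=-15.70872 w=11.31357
3: u=32.73694 w=-31.72655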